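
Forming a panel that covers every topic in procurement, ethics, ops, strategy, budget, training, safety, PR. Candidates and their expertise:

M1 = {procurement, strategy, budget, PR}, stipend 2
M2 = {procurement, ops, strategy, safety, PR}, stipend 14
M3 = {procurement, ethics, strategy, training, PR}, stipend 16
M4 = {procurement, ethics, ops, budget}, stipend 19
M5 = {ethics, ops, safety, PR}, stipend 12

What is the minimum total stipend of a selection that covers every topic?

M1, M3, M5 cover every topic at stipend 2 + 16 + 12 = 30.
Any cover uses at least 3 members; among all covering selections none totals below 30.

30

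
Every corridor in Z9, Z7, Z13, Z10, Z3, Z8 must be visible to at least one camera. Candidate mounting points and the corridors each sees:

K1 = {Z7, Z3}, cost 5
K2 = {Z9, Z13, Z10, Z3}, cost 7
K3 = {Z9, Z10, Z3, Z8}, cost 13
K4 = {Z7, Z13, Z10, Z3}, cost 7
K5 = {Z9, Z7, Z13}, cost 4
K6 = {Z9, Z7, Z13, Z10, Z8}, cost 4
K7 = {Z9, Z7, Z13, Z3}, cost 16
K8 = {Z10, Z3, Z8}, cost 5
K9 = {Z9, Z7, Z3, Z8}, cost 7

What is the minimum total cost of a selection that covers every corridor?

9

K1, K6 cover every corridor at cost 5 + 4 = 9.
Any cover uses at least 2 camera mounts; among all covering selections none totals below 9.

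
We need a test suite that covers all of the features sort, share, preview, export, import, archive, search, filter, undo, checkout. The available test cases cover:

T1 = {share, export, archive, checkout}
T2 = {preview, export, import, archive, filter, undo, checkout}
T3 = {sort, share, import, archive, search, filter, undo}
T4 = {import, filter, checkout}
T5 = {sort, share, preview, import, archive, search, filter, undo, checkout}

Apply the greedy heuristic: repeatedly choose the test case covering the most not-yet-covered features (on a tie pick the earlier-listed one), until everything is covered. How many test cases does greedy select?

2

Pick 1: T5 covers 9 new features (sort, share, preview, import, archive, search, filter, undo, checkout).
Pick 2: T1 covers 1 new features (export).
Greedy uses 2 test cases.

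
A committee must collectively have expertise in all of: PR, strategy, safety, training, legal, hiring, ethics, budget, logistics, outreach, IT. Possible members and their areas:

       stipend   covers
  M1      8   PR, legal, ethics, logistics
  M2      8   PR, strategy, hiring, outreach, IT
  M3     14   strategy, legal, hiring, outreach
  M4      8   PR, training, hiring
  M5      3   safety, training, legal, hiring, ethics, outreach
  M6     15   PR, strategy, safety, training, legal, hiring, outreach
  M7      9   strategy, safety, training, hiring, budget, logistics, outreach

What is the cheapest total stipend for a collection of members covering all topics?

M2, M5, M7 cover every topic at stipend 8 + 3 + 9 = 20.
Any cover uses at least 3 members; among all covering selections none totals below 20.

20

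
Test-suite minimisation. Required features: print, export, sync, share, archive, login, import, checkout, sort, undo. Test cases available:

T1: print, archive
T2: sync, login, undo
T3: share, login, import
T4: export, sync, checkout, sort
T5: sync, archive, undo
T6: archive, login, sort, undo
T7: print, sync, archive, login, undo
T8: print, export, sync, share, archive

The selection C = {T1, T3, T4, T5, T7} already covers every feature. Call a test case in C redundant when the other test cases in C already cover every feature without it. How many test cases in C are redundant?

Drop T1: the rest still cover every feature — redundant.
Drop T3: share, import uncovered — not redundant.
Drop T4: export, checkout, sort uncovered — not redundant.
Drop T5: the rest still cover every feature — redundant.
Drop T7: the rest still cover every feature — redundant.
3 redundant: T1, T5, T7.

3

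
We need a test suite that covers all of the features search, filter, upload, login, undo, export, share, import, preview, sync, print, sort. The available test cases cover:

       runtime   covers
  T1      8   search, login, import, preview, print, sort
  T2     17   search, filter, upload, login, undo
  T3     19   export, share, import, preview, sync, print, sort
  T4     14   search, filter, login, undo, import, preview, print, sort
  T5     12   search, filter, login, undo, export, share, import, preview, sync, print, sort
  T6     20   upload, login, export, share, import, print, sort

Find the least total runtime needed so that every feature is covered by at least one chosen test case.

T2, T5 cover every feature at runtime 17 + 12 = 29.
Any cover uses at least 2 test cases; among all covering selections none totals below 29.

29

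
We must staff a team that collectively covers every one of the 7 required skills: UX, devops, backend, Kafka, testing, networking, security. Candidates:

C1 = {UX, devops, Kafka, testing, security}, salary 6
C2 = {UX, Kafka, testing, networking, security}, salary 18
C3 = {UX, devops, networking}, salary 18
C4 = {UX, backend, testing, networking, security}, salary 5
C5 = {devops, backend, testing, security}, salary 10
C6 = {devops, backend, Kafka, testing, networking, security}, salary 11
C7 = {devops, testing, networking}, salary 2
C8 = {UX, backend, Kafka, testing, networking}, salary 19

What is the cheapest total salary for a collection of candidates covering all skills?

C1, C4 cover every skill at salary 6 + 5 = 11.
Any cover uses at least 2 candidates; among all covering selections none totals below 11.

11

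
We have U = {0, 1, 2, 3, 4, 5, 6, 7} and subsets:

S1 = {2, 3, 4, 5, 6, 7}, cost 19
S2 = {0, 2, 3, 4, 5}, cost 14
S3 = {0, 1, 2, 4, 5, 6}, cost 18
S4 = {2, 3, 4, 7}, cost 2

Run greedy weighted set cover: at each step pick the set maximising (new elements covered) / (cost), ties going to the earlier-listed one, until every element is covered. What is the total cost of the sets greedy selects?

20

Pick 1: S4 adds 4 new (2, 3, 4, 7) at cost 2 (ratio 4/2).
Pick 2: S3 adds 4 new (0, 1, 5, 6) at cost 18 (ratio 4/18).
Greedy total cost: 2 + 18 = 20.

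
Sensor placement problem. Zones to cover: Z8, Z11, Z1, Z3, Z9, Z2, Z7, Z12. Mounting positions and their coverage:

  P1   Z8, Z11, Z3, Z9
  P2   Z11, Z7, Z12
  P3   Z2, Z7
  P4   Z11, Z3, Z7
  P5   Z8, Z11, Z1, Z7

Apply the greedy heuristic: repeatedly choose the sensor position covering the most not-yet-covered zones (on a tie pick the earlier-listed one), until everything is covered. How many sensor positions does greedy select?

4

Pick 1: P1 covers 4 new zones (Z8, Z11, Z3, Z9).
Pick 2: P2 covers 2 new zones (Z7, Z12).
Pick 3: P3 covers 1 new zones (Z2).
Pick 4: P5 covers 1 new zones (Z1).
Greedy uses 4 sensor positions.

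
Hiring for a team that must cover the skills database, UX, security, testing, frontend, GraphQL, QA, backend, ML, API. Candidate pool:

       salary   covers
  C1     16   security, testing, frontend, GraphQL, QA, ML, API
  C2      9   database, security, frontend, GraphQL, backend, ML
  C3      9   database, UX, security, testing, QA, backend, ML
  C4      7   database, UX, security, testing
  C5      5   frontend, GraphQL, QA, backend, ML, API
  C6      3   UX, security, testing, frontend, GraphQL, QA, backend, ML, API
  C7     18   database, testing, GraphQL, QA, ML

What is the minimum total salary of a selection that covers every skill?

C4, C6 cover every skill at salary 7 + 3 = 10.
Any cover uses at least 2 candidates; among all covering selections none totals below 10.

10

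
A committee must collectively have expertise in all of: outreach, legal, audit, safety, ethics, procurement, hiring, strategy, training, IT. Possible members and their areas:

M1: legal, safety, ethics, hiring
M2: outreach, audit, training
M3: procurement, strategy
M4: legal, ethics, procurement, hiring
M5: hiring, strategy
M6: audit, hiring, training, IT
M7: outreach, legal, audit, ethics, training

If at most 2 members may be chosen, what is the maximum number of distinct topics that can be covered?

Choosing M1, M2 covers {outreach, legal, audit, safety, ethics, hiring, training} — 7 topics.
No choice of 2 members does better; here procurement, strategy, IT are left uncovered.

7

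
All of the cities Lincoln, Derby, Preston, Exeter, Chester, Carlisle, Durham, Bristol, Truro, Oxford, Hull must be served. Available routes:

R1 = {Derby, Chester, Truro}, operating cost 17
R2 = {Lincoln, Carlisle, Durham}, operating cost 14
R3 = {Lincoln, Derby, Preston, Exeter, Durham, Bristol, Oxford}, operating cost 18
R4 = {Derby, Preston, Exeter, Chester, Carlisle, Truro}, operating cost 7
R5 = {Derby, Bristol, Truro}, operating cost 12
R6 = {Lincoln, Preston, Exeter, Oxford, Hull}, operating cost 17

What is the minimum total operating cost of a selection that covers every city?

R3, R4, R6 cover every city at operating cost 18 + 7 + 17 = 42.
Any cover uses at least 3 routes; among all covering selections none totals below 42.

42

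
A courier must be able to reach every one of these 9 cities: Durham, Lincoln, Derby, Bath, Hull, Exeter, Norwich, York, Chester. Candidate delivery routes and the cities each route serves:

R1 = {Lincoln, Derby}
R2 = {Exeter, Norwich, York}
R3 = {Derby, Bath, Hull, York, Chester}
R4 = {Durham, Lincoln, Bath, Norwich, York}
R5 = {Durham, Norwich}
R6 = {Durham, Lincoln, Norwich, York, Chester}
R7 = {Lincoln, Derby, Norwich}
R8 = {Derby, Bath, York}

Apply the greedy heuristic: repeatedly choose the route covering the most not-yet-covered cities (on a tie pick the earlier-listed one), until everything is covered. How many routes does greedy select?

3

Pick 1: R3 covers 5 new cities (Derby, Bath, Hull, York, Chester).
Pick 2: R4 covers 3 new cities (Durham, Lincoln, Norwich).
Pick 3: R2 covers 1 new cities (Exeter).
Greedy uses 3 routes.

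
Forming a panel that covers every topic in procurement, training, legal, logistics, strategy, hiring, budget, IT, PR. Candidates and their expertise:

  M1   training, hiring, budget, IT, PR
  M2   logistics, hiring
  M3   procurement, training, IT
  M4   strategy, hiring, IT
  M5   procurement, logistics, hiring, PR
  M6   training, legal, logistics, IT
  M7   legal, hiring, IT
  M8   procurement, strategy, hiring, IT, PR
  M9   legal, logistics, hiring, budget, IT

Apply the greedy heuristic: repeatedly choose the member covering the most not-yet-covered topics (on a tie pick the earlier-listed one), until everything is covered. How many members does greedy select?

Pick 1: M1 covers 5 new topics (training, hiring, budget, IT, PR).
Pick 2: M5 covers 2 new topics (procurement, logistics).
Pick 3: M4 covers 1 new topics (strategy).
Pick 4: M6 covers 1 new topics (legal).
Greedy uses 4 members. (The true minimum is 3.)

4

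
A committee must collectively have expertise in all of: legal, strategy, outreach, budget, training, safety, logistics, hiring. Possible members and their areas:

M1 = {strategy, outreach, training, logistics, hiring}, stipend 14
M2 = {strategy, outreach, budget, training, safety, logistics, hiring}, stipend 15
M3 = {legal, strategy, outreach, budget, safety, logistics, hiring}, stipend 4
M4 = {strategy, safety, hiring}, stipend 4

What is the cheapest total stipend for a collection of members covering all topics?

18

M1, M3 cover every topic at stipend 14 + 4 = 18.
Any cover uses at least 2 members; among all covering selections none totals below 18.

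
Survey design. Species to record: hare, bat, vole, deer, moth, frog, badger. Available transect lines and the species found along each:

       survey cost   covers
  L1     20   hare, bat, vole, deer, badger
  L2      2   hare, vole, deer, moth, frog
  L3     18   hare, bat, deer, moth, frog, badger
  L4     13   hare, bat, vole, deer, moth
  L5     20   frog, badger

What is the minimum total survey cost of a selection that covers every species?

20

L2, L3 cover every species at survey cost 2 + 18 = 20.
Any cover uses at least 2 transects; among all covering selections none totals below 20.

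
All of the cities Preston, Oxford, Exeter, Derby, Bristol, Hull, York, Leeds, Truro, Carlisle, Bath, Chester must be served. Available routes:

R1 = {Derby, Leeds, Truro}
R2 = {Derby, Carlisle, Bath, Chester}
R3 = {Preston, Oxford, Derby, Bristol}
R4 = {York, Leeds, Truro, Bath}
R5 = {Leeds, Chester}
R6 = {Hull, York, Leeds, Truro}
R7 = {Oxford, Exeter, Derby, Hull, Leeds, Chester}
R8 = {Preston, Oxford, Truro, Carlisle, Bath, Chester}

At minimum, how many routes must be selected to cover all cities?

R2, R3, R4, R7 together cover {Preston, Oxford, Exeter, Derby, Bristol, Hull, York, Leeds, Truro, Carlisle, Bath, Chester} — every city.
No 3 of the 8 routes cover everything (all 56 triples fall short), so 4 is minimum.

4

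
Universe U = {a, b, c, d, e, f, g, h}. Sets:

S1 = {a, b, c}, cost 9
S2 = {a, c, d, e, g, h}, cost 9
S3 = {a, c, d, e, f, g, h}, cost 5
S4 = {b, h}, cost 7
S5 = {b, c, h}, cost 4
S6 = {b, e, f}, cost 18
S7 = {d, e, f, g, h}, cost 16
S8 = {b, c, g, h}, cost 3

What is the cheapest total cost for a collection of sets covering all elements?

8

S3, S8 cover every element at cost 5 + 3 = 8.
Any cover uses at least 2 sets; among all covering selections none totals below 8.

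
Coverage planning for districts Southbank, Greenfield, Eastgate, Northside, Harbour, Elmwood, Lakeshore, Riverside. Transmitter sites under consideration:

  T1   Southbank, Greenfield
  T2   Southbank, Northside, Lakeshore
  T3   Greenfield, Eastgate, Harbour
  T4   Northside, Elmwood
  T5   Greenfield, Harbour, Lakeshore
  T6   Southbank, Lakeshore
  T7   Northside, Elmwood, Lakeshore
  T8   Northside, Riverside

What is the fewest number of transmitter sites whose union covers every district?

4

T1, T3, T7, T8 together cover {Southbank, Greenfield, Eastgate, Northside, Harbour, Elmwood, Lakeshore, Riverside} — every district.
No 3 of the 8 transmitter sites cover everything (all 56 triples fall short), so 4 is minimum.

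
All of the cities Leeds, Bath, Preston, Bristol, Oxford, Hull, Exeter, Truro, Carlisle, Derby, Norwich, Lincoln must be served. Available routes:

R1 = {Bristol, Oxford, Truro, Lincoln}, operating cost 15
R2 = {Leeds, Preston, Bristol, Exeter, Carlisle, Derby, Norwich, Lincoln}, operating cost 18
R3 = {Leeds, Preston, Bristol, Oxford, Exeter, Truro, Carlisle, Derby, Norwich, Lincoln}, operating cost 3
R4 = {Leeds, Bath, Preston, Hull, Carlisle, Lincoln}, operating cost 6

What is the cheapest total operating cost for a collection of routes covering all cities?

9

R3, R4 cover every city at operating cost 3 + 6 = 9.
Any cover uses at least 2 routes; among all covering selections none totals below 9.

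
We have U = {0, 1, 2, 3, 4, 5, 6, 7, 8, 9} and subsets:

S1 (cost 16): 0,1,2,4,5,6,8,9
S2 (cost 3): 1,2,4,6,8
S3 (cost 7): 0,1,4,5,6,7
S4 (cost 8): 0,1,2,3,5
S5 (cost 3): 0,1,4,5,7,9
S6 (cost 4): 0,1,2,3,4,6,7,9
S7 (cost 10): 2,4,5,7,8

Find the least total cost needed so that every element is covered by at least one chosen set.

10

S2, S5, S6 cover every element at cost 3 + 3 + 4 = 10.
Any cover uses at least 2 sets; among all covering selections none totals below 10.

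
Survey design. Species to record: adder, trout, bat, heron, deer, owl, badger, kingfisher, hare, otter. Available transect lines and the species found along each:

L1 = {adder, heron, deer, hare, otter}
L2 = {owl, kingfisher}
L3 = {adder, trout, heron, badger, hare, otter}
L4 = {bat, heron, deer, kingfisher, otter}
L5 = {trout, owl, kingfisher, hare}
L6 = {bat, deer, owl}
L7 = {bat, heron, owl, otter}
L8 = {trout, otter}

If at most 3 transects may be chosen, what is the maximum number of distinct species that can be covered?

Choosing L2, L3, L4 covers {adder, trout, bat, heron, deer, owl, badger, kingfisher, hare, otter} — 10 species.
That is all 10 species.

10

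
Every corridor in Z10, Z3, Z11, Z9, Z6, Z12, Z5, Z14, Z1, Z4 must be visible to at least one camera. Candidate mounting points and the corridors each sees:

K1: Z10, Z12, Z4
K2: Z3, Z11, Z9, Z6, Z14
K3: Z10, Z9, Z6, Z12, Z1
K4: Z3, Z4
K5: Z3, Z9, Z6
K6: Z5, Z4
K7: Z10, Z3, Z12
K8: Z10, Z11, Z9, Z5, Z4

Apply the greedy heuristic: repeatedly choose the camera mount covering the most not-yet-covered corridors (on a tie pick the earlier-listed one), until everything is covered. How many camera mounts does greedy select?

Pick 1: K2 covers 5 new corridors (Z3, Z11, Z9, Z6, Z14).
Pick 2: K1 covers 3 new corridors (Z10, Z12, Z4).
Pick 3: K3 covers 1 new corridors (Z1).
Pick 4: K6 covers 1 new corridors (Z5).
Greedy uses 4 camera mounts. (The true minimum is 3.)

4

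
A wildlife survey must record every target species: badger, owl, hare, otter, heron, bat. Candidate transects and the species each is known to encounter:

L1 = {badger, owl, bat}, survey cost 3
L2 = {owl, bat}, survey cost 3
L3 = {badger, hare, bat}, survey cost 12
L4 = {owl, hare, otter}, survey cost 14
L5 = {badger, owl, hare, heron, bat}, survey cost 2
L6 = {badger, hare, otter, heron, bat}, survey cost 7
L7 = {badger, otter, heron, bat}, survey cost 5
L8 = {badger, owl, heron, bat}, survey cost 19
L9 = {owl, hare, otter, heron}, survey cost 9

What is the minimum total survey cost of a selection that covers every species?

L5, L7 cover every species at survey cost 2 + 5 = 7.
Any cover uses at least 2 transects; among all covering selections none totals below 7.

7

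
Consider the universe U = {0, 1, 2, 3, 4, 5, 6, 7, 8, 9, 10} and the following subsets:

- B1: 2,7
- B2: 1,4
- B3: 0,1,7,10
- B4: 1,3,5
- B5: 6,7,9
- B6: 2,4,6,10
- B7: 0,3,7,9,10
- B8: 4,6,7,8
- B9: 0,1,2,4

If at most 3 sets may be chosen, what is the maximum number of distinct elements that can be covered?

Choosing B4, B6, B7 covers {0, 1, 2, 3, 4, 5, 6, 7, 9, 10} — 10 elements.
No choice of 3 sets does better; here 8 is left uncovered.

10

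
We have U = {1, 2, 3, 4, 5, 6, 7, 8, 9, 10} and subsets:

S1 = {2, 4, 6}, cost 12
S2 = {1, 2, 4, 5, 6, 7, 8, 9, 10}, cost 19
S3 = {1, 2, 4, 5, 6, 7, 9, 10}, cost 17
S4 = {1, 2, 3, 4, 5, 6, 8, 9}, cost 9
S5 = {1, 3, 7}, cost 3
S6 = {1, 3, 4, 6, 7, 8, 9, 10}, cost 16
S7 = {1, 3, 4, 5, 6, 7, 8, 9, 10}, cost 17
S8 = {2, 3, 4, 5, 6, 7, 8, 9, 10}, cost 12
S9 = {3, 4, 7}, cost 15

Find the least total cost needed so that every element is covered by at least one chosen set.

S5, S8 cover every element at cost 3 + 12 = 15.
Any cover uses at least 2 sets; among all covering selections none totals below 15.
Greedy by coverage-per-cost would pick S5, S4, S8 for 24 — worse than the optimum 15.

15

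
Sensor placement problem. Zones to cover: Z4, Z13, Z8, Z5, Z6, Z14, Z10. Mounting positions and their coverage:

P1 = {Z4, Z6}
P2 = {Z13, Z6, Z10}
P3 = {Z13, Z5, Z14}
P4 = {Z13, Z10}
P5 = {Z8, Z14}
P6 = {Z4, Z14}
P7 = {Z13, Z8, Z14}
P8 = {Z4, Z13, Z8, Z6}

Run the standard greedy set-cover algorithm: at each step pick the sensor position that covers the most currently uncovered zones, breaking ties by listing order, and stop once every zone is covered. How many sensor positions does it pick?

3

Pick 1: P8 covers 4 new zones (Z4, Z13, Z8, Z6).
Pick 2: P3 covers 2 new zones (Z5, Z14).
Pick 3: P2 covers 1 new zones (Z10).
Greedy uses 3 sensor positions.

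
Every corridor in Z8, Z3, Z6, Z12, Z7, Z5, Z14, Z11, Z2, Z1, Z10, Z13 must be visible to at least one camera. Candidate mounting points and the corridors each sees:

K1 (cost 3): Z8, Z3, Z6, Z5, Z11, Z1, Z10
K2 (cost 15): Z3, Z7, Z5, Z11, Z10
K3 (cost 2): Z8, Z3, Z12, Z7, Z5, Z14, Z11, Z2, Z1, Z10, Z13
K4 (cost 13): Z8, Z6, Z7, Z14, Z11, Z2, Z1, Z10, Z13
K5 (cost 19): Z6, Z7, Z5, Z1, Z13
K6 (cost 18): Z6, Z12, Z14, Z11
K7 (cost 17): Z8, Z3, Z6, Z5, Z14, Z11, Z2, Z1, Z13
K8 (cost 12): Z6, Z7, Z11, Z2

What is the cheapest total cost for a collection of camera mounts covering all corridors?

K1, K3 cover every corridor at cost 3 + 2 = 5.
Any cover uses at least 2 camera mounts; among all covering selections none totals below 5.

5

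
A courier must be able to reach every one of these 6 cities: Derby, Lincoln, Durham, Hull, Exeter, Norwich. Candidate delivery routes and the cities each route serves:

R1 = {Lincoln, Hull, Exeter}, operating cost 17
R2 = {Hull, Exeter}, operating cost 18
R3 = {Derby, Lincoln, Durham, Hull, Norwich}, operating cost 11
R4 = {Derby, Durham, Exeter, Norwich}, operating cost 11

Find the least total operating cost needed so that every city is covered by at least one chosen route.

22

R3, R4 cover every city at operating cost 11 + 11 = 22.
Any cover uses at least 2 routes; among all covering selections none totals below 22.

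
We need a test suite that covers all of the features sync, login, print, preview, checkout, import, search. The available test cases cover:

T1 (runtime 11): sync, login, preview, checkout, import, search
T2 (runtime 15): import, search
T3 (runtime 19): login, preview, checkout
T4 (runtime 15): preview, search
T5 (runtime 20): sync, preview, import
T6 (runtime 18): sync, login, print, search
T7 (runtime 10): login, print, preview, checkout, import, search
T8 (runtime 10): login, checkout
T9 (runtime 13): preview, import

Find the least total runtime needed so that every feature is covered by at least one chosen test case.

21

T1, T7 cover every feature at runtime 11 + 10 = 21.
Any cover uses at least 2 test cases; among all covering selections none totals below 21.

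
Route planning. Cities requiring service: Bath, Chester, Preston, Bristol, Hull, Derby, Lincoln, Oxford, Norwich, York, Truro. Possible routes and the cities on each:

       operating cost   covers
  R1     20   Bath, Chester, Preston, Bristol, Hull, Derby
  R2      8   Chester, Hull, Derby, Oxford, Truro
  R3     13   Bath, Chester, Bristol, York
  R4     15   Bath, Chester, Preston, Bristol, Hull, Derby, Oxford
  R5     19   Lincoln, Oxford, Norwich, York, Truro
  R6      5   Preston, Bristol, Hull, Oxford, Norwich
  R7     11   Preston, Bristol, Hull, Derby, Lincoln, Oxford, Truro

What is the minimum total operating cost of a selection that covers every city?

29

R3, R6, R7 cover every city at operating cost 13 + 5 + 11 = 29.
Any cover uses at least 2 routes; among all covering selections none totals below 29.
Greedy by coverage-per-operating cost would pick R6, R2, R3, R7 for 37 — worse than the optimum 29.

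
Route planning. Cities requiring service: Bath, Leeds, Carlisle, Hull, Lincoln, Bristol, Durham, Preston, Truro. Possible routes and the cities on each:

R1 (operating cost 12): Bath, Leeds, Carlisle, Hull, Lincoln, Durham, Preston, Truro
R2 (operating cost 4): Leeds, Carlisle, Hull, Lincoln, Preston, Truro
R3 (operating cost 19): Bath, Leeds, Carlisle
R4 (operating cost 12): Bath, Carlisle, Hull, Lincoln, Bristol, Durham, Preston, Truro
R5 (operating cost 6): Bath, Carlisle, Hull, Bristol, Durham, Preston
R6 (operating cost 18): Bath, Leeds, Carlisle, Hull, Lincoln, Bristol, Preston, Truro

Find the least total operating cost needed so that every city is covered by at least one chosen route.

10

R2, R5 cover every city at operating cost 4 + 6 = 10.
Any cover uses at least 2 routes; among all covering selections none totals below 10.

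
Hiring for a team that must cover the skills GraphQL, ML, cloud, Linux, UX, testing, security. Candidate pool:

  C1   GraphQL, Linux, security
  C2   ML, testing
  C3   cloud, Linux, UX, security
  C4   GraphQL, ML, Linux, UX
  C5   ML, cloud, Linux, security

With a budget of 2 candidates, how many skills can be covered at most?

Choosing C2, C3 covers {ML, cloud, Linux, UX, testing, security} — 6 skills.
No choice of 2 candidates does better; here GraphQL is left uncovered.

6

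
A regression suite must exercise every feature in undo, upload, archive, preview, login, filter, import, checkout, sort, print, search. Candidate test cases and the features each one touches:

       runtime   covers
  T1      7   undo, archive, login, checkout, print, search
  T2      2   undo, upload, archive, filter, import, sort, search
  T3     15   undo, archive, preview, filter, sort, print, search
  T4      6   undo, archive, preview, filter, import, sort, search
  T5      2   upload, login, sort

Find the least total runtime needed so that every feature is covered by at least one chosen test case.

T1, T2, T4 cover every feature at runtime 7 + 2 + 6 = 15.
Any cover uses at least 3 test cases; among all covering selections none totals below 15.
Greedy by coverage-per-runtime would pick T2, T5, T1, T4 for 17 — worse than the optimum 15.

15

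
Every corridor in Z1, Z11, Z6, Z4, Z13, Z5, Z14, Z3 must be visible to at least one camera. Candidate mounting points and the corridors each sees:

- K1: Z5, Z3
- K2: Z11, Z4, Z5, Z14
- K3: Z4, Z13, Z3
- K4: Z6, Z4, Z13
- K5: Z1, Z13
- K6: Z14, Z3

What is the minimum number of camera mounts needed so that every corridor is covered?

K1, K2, K4, K5 together cover {Z1, Z11, Z6, Z4, Z13, Z5, Z14, Z3} — every corridor.
No 3 of the 6 camera mounts cover everything (all 20 triples fall short), so 4 is minimum.

4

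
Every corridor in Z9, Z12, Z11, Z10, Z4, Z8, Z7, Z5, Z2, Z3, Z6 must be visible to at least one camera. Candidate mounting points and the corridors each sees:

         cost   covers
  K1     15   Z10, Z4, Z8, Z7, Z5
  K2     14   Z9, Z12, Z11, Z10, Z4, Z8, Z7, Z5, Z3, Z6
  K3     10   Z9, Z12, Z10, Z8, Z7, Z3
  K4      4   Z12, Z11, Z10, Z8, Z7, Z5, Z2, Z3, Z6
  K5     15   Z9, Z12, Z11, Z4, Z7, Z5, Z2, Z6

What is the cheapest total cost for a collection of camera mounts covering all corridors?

K2, K4 cover every corridor at cost 14 + 4 = 18.
Any cover uses at least 2 camera mounts; among all covering selections none totals below 18.

18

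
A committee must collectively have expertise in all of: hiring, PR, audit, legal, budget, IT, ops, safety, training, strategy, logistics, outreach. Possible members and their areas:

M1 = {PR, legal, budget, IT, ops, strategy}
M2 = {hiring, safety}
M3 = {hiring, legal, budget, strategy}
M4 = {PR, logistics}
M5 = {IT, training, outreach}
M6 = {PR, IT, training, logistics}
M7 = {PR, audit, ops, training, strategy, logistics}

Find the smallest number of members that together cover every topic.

M1, M2, M5, M7 together cover {hiring, PR, audit, legal, budget, IT, ops, safety, training, strategy, logistics, outreach} — every topic.
No 3 of the 7 members cover everything (all 35 triples fall short), so 4 is minimum.

4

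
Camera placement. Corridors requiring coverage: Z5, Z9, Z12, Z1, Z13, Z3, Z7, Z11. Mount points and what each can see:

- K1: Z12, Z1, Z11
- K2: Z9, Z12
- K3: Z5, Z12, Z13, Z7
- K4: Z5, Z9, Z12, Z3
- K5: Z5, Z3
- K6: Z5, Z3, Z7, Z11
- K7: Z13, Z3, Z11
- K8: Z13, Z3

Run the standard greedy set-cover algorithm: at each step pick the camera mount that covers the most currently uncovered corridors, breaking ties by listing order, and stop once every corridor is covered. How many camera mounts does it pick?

3

Pick 1: K3 covers 4 new corridors (Z5, Z12, Z13, Z7).
Pick 2: K1 covers 2 new corridors (Z1, Z11).
Pick 3: K4 covers 2 new corridors (Z9, Z3).
Greedy uses 3 camera mounts.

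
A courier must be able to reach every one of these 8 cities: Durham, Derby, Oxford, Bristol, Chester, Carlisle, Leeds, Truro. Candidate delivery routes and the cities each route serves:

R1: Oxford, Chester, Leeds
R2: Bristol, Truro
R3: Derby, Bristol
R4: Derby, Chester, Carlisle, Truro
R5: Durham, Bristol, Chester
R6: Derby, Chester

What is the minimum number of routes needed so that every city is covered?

R1, R4, R5 together cover {Durham, Derby, Oxford, Bristol, Chester, Carlisle, Leeds, Truro} — every city.
No 2 of the 6 routes cover everything (all 15 pairs fall short), so 3 is minimum.

3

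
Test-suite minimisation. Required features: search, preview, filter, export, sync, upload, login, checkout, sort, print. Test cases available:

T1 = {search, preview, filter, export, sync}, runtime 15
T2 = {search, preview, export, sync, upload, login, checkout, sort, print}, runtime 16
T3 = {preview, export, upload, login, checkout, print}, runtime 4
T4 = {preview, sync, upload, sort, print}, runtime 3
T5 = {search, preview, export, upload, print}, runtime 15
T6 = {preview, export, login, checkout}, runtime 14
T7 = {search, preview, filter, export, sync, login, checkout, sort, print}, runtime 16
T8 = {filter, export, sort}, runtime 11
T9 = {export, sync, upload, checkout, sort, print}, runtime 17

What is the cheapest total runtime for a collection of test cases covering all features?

19

T4, T7 cover every feature at runtime 3 + 16 = 19.
Any cover uses at least 2 test cases; among all covering selections none totals below 19.
Greedy by coverage-per-runtime would pick T4, T3, T1 for 22 — worse than the optimum 19.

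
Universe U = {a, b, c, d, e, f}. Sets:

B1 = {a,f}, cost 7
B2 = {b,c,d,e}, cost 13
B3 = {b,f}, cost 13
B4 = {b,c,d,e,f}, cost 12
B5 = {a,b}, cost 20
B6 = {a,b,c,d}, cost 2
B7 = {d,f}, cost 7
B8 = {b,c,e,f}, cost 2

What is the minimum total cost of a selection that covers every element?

B6, B8 cover every element at cost 2 + 2 = 4.
Any cover uses at least 2 sets; among all covering selections none totals below 4.

4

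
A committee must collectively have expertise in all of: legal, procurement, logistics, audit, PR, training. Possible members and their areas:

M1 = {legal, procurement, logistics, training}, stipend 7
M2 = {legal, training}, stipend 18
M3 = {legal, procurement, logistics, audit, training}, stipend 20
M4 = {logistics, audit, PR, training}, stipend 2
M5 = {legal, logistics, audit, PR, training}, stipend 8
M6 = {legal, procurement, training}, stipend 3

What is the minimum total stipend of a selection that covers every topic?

M4, M6 cover every topic at stipend 2 + 3 = 5.
Any cover uses at least 2 members; among all covering selections none totals below 5.

5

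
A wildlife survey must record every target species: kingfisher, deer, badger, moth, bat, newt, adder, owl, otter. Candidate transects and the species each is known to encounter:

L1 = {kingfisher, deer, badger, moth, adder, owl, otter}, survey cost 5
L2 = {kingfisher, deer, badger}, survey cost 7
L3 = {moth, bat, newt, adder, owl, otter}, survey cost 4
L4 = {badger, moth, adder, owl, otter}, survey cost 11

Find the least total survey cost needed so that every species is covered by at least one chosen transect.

L1, L3 cover every species at survey cost 5 + 4 = 9.
Any cover uses at least 2 transects; among all covering selections none totals below 9.

9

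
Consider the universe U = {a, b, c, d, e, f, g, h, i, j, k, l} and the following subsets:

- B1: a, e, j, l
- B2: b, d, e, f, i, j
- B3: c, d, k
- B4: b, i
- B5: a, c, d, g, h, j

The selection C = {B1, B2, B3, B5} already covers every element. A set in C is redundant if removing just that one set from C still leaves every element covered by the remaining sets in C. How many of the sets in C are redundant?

Drop B1: l uncovered — not redundant.
Drop B2: b, f, i uncovered — not redundant.
Drop B3: k uncovered — not redundant.
Drop B5: g, h uncovered — not redundant.
None of the sets in C is redundant.

0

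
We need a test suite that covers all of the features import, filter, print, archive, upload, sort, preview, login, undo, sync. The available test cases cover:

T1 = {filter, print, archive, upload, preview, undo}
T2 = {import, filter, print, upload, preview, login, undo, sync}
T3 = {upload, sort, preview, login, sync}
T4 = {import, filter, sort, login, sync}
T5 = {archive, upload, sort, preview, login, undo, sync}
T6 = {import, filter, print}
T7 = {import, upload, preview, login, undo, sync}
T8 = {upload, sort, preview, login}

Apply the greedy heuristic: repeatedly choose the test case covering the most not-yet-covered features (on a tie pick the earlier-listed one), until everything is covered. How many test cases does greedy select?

2

Pick 1: T2 covers 8 new features (import, filter, print, upload, preview, login, undo, sync).
Pick 2: T5 covers 2 new features (archive, sort).
Greedy uses 2 test cases.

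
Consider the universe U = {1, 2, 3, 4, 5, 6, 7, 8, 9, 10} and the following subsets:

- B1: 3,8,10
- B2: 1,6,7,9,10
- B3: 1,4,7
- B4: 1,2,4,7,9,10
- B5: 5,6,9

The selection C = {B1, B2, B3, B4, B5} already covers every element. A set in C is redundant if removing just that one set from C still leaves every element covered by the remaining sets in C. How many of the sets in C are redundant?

Drop B1: 3, 8 uncovered — not redundant.
Drop B2: the rest still cover every element — redundant.
Drop B3: the rest still cover every element — redundant.
Drop B4: 2 uncovered — not redundant.
Drop B5: 5 uncovered — not redundant.
2 redundant: B2, B3.

2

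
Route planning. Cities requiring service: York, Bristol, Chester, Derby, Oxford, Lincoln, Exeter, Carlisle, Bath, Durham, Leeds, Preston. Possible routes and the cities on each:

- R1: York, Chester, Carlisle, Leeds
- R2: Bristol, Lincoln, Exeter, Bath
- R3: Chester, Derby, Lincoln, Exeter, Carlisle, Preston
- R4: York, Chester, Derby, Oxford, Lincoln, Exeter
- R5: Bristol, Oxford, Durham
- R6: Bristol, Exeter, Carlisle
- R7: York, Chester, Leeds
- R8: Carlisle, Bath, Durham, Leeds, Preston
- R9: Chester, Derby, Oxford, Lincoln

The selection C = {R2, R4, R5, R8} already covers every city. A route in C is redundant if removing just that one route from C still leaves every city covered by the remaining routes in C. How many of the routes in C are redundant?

Drop R2: the rest still cover every city — redundant.
Drop R4: York, Chester, Derby uncovered — not redundant.
Drop R5: the rest still cover every city — redundant.
Drop R8: Carlisle, Leeds, Preston uncovered — not redundant.
2 redundant: R2, R5.

2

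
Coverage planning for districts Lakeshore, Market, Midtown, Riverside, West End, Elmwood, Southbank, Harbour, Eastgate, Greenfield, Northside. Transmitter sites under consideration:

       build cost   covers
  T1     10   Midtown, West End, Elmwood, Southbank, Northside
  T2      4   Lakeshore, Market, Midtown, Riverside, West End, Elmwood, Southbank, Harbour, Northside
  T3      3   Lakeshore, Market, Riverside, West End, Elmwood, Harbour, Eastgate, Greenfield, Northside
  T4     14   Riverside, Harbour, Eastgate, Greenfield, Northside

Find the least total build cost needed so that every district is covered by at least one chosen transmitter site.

T2, T3 cover every district at build cost 4 + 3 = 7.
Any cover uses at least 2 transmitter sites; among all covering selections none totals below 7.

7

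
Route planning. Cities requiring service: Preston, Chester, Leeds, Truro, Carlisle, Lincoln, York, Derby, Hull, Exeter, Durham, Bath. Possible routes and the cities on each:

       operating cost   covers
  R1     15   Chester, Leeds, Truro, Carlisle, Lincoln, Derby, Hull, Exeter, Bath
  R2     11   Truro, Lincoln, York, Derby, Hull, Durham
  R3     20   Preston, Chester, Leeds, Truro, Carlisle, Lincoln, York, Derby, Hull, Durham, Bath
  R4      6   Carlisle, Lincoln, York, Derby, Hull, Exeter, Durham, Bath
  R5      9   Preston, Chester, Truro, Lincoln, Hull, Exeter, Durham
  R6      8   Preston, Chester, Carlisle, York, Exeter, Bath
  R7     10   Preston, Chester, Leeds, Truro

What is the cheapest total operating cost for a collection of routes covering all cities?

16

R4, R7 cover every city at operating cost 6 + 10 = 16.
Any cover uses at least 2 routes; among all covering selections none totals below 16.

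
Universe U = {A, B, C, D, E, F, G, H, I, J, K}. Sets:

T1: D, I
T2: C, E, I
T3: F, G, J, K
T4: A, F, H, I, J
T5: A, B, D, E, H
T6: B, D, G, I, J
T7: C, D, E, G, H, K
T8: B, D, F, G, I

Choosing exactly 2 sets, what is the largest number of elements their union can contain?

Choosing T4, T7 covers {A, C, D, E, F, G, H, I, J, K} — 10 elements.
No choice of 2 sets does better; here B is left uncovered.

10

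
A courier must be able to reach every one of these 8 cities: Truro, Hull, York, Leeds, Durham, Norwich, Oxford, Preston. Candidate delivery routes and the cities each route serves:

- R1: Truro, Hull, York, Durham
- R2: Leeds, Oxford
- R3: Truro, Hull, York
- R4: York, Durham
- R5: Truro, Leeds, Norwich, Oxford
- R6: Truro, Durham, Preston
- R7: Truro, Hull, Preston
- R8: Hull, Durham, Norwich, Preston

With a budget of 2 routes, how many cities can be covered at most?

Choosing R1, R5 covers {Truro, Hull, York, Leeds, Durham, Norwich, Oxford} — 7 cities.
No choice of 2 routes does better; here Preston is left uncovered.

7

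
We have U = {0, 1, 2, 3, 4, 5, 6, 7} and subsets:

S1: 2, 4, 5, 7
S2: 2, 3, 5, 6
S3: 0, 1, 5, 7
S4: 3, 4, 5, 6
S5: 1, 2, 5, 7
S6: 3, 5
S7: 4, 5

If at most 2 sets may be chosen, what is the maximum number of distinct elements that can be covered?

Choosing S2, S3 covers {0, 1, 2, 3, 5, 6, 7} — 7 elements.
No choice of 2 sets does better; here 4 is left uncovered.

7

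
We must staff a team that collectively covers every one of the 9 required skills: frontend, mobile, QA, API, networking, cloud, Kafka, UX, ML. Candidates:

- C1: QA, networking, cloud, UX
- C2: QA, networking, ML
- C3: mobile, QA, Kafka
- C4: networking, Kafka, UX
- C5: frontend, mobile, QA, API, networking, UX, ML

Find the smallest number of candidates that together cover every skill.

3

C1, C3, C5 together cover {frontend, mobile, QA, API, networking, cloud, Kafka, UX, ML} — every skill.
No 2 of the 5 candidates cover everything (all 10 pairs fall short), so 3 is minimum.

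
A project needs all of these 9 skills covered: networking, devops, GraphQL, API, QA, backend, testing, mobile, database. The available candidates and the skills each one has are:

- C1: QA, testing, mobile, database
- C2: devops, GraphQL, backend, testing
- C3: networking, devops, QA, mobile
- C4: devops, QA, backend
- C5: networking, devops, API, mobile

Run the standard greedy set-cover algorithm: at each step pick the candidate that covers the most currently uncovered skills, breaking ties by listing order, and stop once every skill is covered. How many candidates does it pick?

Pick 1: C1 covers 4 new skills (QA, testing, mobile, database).
Pick 2: C2 covers 3 new skills (devops, GraphQL, backend).
Pick 3: C5 covers 2 new skills (networking, API).
Greedy uses 3 candidates.

3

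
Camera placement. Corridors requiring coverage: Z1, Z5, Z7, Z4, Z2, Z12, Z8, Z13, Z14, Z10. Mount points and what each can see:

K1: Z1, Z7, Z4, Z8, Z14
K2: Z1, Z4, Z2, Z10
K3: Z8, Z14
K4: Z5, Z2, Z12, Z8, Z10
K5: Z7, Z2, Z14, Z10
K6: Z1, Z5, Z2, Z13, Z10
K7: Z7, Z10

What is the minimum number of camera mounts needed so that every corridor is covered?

3

K1, K4, K6 together cover {Z1, Z5, Z7, Z4, Z2, Z12, Z8, Z13, Z14, Z10} — every corridor.
No 2 of the 7 camera mounts cover everything (all 21 pairs fall short), so 3 is minimum.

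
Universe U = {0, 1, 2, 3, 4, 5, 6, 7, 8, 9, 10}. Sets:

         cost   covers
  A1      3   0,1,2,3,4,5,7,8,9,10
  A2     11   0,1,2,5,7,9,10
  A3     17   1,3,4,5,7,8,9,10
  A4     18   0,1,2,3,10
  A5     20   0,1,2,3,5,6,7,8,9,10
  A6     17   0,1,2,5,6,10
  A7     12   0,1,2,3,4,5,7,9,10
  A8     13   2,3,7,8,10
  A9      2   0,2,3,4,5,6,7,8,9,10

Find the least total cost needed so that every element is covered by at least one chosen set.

A1, A9 cover every element at cost 3 + 2 = 5.
Any cover uses at least 2 sets; among all covering selections none totals below 5.

5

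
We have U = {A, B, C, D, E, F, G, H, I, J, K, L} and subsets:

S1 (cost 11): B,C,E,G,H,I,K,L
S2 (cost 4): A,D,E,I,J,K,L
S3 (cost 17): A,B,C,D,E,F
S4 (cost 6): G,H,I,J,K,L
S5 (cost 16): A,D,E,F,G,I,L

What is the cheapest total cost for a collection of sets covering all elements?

S3, S4 cover every element at cost 17 + 6 = 23.
Any cover uses at least 2 sets; among all covering selections none totals below 23.

23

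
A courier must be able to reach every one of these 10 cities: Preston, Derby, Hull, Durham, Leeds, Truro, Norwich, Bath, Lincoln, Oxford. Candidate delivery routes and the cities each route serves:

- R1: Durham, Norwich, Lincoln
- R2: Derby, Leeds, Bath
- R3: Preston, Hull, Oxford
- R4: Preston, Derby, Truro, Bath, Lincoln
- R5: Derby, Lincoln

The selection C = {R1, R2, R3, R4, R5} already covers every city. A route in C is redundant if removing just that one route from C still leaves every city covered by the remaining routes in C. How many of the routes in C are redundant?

1

Drop R1: Durham, Norwich uncovered — not redundant.
Drop R2: Leeds uncovered — not redundant.
Drop R3: Hull, Oxford uncovered — not redundant.
Drop R4: Truro uncovered — not redundant.
Drop R5: the rest still cover every city — redundant.
1 redundant: R5.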